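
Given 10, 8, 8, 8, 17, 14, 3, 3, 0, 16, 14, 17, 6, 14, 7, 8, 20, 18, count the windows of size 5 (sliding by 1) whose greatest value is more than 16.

10 8 8 8 17 → max 17  > 16 ✓
8 8 8 17 14 → max 17  > 16 ✓
8 8 17 14 3 → max 17  > 16 ✓
8 17 14 3 3 → max 17  > 16 ✓
17 14 3 3 0 → max 17  > 16 ✓
14 3 3 0 16 → max 16
3 3 0 16 14 → max 16
3 0 16 14 17 → max 17  > 16 ✓
0 16 14 17 6 → max 17  > 16 ✓
16 14 17 6 14 → max 17  > 16 ✓
14 17 6 14 7 → max 17  > 16 ✓
17 6 14 7 8 → max 17  > 16 ✓
6 14 7 8 20 → max 20  > 16 ✓
14 7 8 20 18 → max 20  > 16 ✓
12 windows satisfy the condition.

12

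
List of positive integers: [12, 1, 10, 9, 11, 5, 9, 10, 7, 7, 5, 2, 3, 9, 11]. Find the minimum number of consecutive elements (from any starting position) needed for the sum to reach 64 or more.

Extend right; whenever the sum reaches 64, record the length and shrink from the left:
add 12: running sum 12 < 64
add 1: running sum 13 < 64
add 10: running sum 23 < 64
add 9: running sum 32 < 64
add 11: running sum 43 < 64
add 5: running sum 48 < 64
add 9: running sum 57 < 64
end 7: [12, 1, 10, 9, 11, 5, 9, 10] sum 67, len 8
end 8: [12, 1, 10, 9, 11, 5, 9, 10, 7] sum 74, len 9
end 9: [10, 9, 11, 5, 9, 10, 7, 7] sum 68, len 8
end 10: [10, 9, 11, 5, 9, 10, 7, 7, 5] sum 73, len 9
end 11: [9, 11, 5, 9, 10, 7, 7, 5, 2] sum 65, len 9
end 12: [9, 11, 5, 9, 10, 7, 7, 5, 2, 3] sum 68, len 10
end 13: [11, 5, 9, 10, 7, 7, 5, 2, 3, 9] sum 68, len 10
end 14: [5, 9, 10, 7, 7, 5, 2, 3, 9, 11] sum 68, len 10
Shortest qualifying length: 8.

8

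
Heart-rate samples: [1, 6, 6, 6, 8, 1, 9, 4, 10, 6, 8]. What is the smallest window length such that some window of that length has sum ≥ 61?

10

add 1: running sum 1 < 61
add 6: running sum 7 < 61
add 6: running sum 13 < 61
add 6: running sum 19 < 61
add 8: running sum 27 < 61
add 1: running sum 28 < 61
add 9: running sum 37 < 61
add 4: running sum 41 < 61
add 10: running sum 51 < 61
add 6: running sum 57 < 61
end 10: [6, 6, 6, 8, 1, 9, 4, 10, 6, 8] sum 64, len 10
Shortest qualifying length: 10.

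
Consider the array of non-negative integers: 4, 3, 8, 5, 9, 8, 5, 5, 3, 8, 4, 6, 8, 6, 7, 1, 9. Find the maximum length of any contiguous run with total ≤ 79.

add 4: [4] sum 4, len 1
add 3: [4, 3] sum 7, len 2
add 8: [4, 3, 8] sum 15, len 3
add 5: [4, 3, 8, 5] sum 20, len 4
add 9: [4, 3, 8, 5, 9] sum 29, len 5
add 8: [4, 3, 8, 5, 9, 8] sum 37, len 6
add 5: [4, 3, 8, 5, 9, 8, 5] sum 42, len 7
add 5: [4, 3, 8, 5, 9, 8, 5, 5] sum 47, len 8
add 3: [4, 3, 8, 5, 9, 8, 5, 5, 3] sum 50, len 9
add 8: [4, 3, 8, 5, 9, 8, 5, 5, 3, 8] sum 58, len 10
add 4: [4, 3, 8, 5, 9, 8, 5, 5, 3, 8, 4] sum 62, len 11
add 6: [4, 3, 8, 5, 9, 8, 5, 5, 3, 8, 4, 6] sum 68, len 12
add 8: [4, 3, 8, 5, 9, 8, 5, 5, 3, 8, 4, 6, 8] sum 76, len 13
add 6: [3, 8, 5, 9, 8, 5, 5, 3, 8, 4, 6, 8, 6] sum 78, len 13
add 7: [5, 9, 8, 5, 5, 3, 8, 4, 6, 8, 6, 7] sum 74, len 12
add 1: [5, 9, 8, 5, 5, 3, 8, 4, 6, 8, 6, 7, 1] sum 75, len 13
add 9: [9, 8, 5, 5, 3, 8, 4, 6, 8, 6, 7, 1, 9] sum 79, len 13
Longest length seen: 13.

13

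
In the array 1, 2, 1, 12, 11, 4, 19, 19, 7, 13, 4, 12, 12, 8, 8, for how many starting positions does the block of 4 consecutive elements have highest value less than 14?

7

(1, 2, 1, 12) → max 12  < 14 ✓
(2, 1, 12, 11) → max 12  < 14 ✓
(1, 12, 11, 4) → max 12  < 14 ✓
(12, 11, 4, 19) → max 19
(11, 4, 19, 19) → max 19
(4, 19, 19, 7) → max 19
(19, 19, 7, 13) → max 19
(19, 7, 13, 4) → max 19
(7, 13, 4, 12) → max 13  < 14 ✓
(13, 4, 12, 12) → max 13  < 14 ✓
(4, 12, 12, 8) → max 12  < 14 ✓
(12, 12, 8, 8) → max 12  < 14 ✓
7 windows satisfy the condition.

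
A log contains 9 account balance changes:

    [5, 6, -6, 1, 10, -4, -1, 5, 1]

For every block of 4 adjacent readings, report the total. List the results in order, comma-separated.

6, 11, 1, 6, 10, 1

[5, 6, -6, 1] → sum 6
[6, -6, 1, 10] → sum 11
[-6, 1, 10, -4] → sum 1
[1, 10, -4, -1] → sum 6
[10, -4, -1, 5] → sum 10
[-4, -1, 5, 1] → sum 1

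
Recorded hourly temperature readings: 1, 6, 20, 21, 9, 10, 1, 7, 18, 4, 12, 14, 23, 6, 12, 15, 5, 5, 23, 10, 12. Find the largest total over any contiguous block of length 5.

[1, 6, 20, 21, 9] → sum 57
[6, 20, 21, 9, 10] → sum 66
[20, 21, 9, 10, 1] → sum 61
[21, 9, 10, 1, 7] → sum 48
[9, 10, 1, 7, 18] → sum 45
[10, 1, 7, 18, 4] → sum 40
[1, 7, 18, 4, 12] → sum 42
[7, 18, 4, 12, 14] → sum 55
[18, 4, 12, 14, 23] → sum 71
[4, 12, 14, 23, 6] → sum 59
[12, 14, 23, 6, 12] → sum 67
[14, 23, 6, 12, 15] → sum 70
[23, 6, 12, 15, 5] → sum 61
[6, 12, 15, 5, 5] → sum 43
[12, 15, 5, 5, 23] → sum 60
[15, 5, 5, 23, 10] → sum 58
[5, 5, 23, 10, 12] → sum 55
Largest of these is 71.

71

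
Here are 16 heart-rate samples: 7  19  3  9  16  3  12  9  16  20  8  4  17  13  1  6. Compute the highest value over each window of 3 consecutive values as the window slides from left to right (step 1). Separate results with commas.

19, 19, 16, 16, 16, 12, 16, 20, 20, 20, 17, 17, 17, 13

[7, 19, 3] → max 19
[19, 3, 9] → max 19
[3, 9, 16] → max 16
[9, 16, 3] → max 16
[16, 3, 12] → max 16
[3, 12, 9] → max 12
[12, 9, 16] → max 16
[9, 16, 20] → max 20
[16, 20, 8] → max 20
[20, 8, 4] → max 20
[8, 4, 17] → max 17
[4, 17, 13] → max 17
[17, 13, 1] → max 17
[13, 1, 6] → max 13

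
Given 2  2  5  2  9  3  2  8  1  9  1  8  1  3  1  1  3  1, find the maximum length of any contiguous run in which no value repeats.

add 2: [2] len 1
add 2 (repeat 2, move left end past it): [2] len 1
add 5: [2, 5] len 2
add 2 (repeat 2, move left end past it): [5, 2] len 2
add 9: [5, 2, 9] len 3
add 3: [5, 2, 9, 3] len 4
add 2 (repeat 2, move left end past it): [9, 3, 2] len 3
add 8: [9, 3, 2, 8] len 4
add 1: [9, 3, 2, 8, 1] len 5
add 9 (repeat 9, move left end past it): [3, 2, 8, 1, 9] len 5
add 1 (repeat 1, move left end past it): [9, 1] len 2
add 8: [9, 1, 8] len 3
add 1 (repeat 1, move left end past it): [8, 1] len 2
add 3: [8, 1, 3] len 3
add 1 (repeat 1, move left end past it): [3, 1] len 2
add 1 (repeat 1, move left end past it): [1] len 1
add 3: [1, 3] len 2
add 1 (repeat 1, move left end past it): [3, 1] len 2
Longest all-distinct length: 5.

5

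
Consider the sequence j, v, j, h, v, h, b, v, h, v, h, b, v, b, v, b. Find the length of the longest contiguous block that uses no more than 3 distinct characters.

add j: window [j] (1 distinct), len 1
add v: window [j, v] (2 distinct), len 2
add j: window [j, v, j] (2 distinct), len 3
add h: window [j, v, j, h] (3 distinct), len 4
add v: window [j, v, j, h, v] (3 distinct), len 5
add h: window [j, v, j, h, v, h] (3 distinct), len 6
add b: window [h, v, h, b] (3 distinct), len 4
add v: window [h, v, h, b, v] (3 distinct), len 5
add h: window [h, v, h, b, v, h] (3 distinct), len 6
add v: window [h, v, h, b, v, h, v] (3 distinct), len 7
add h: window [h, v, h, b, v, h, v, h] (3 distinct), len 8
add b: window [h, v, h, b, v, h, v, h, b] (3 distinct), len 9
add v: window [h, v, h, b, v, h, v, h, b, v] (3 distinct), len 10
add b: window [h, v, h, b, v, h, v, h, b, v, b] (3 distinct), len 11
add v: window [h, v, h, b, v, h, v, h, b, v, b, v] (3 distinct), len 12
add b: window [h, v, h, b, v, h, v, h, b, v, b, v, b] (3 distinct), len 13
Longest length with ≤3 distinct: 13.

13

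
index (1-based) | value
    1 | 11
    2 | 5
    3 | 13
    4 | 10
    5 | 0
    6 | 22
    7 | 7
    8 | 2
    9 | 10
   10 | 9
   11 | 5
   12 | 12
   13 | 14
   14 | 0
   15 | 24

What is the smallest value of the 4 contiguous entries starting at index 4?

0

Elements at indices 4..7: 10, 0, 22, 7
min(10, 0, 22, 7) = 0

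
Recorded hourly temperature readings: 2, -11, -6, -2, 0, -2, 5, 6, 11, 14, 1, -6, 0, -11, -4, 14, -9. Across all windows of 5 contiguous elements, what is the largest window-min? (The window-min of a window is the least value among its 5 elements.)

[2, -11, -6, -2, 0] → min -11
[-11, -6, -2, 0, -2] → min -11
[-6, -2, 0, -2, 5] → min -6
[-2, 0, -2, 5, 6] → min -2
[0, -2, 5, 6, 11] → min -2
[-2, 5, 6, 11, 14] → min -2
[5, 6, 11, 14, 1] → min 1
[6, 11, 14, 1, -6] → min -6
[11, 14, 1, -6, 0] → min -6
[14, 1, -6, 0, -11] → min -11
[1, -6, 0, -11, -4] → min -11
[-6, 0, -11, -4, 14] → min -11
[0, -11, -4, 14, -9] → min -11
Largest of these is 1.

1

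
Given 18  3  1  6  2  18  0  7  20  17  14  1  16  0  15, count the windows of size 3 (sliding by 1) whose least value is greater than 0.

18 3 1 → min 1  > 0 ✓
3 1 6 → min 1  > 0 ✓
1 6 2 → min 1  > 0 ✓
6 2 18 → min 2  > 0 ✓
2 18 0 → min 0
18 0 7 → min 0
0 7 20 → min 0
7 20 17 → min 7  > 0 ✓
20 17 14 → min 14  > 0 ✓
17 14 1 → min 1  > 0 ✓
14 1 16 → min 1  > 0 ✓
1 16 0 → min 0
16 0 15 → min 0
8 windows satisfy the condition.

8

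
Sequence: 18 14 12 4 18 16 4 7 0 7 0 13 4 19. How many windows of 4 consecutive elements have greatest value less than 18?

(18, 14, 12, 4) → max 18
(14, 12, 4, 18) → max 18
(12, 4, 18, 16) → max 18
(4, 18, 16, 4) → max 18
(18, 16, 4, 7) → max 18
(16, 4, 7, 0) → max 16  < 18 ✓
(4, 7, 0, 7) → max 7  < 18 ✓
(7, 0, 7, 0) → max 7  < 18 ✓
(0, 7, 0, 13) → max 13  < 18 ✓
(7, 0, 13, 4) → max 13  < 18 ✓
(0, 13, 4, 19) → max 19
5 windows satisfy the condition.

5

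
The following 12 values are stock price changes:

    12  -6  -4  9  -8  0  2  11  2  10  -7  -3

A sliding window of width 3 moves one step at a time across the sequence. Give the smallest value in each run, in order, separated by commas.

-6, -6, -8, -8, -8, 0, 2, 2, -7, -7

Sliding a size-3 window across the 12 values:
[12, -6, -4] → min -6
[-6, -4, 9] → min -6
[-4, 9, -8] → min -8
[9, -8, 0] → min -8
[-8, 0, 2] → min -8
[0, 2, 11] → min 0
[2, 11, 2] → min 2
[11, 2, 10] → min 2
[2, 10, -7] → min -7
[10, -7, -3] → min -7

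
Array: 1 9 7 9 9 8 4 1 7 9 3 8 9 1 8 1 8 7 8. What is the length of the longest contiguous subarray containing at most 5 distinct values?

add 1: window [1] (1 distinct), len 1
add 9: window [1, 9] (2 distinct), len 2
add 7: window [1, 9, 7] (3 distinct), len 3
add 9: window [1, 9, 7, 9] (3 distinct), len 4
add 9: window [1, 9, 7, 9, 9] (3 distinct), len 5
add 8: window [1, 9, 7, 9, 9, 8] (4 distinct), len 6
add 4: window [1, 9, 7, 9, 9, 8, 4] (5 distinct), len 7
add 1: window [1, 9, 7, 9, 9, 8, 4, 1] (5 distinct), len 8
add 7: window [1, 9, 7, 9, 9, 8, 4, 1, 7] (5 distinct), len 9
add 9: window [1, 9, 7, 9, 9, 8, 4, 1, 7, 9] (5 distinct), len 10
add 3: window [4, 1, 7, 9, 3] (5 distinct), len 5
add 8: window [1, 7, 9, 3, 8] (5 distinct), len 5
add 9: window [1, 7, 9, 3, 8, 9] (5 distinct), len 6
add 1: window [1, 7, 9, 3, 8, 9, 1] (5 distinct), len 7
add 8: window [1, 7, 9, 3, 8, 9, 1, 8] (5 distinct), len 8
add 1: window [1, 7, 9, 3, 8, 9, 1, 8, 1] (5 distinct), len 9
add 8: window [1, 7, 9, 3, 8, 9, 1, 8, 1, 8] (5 distinct), len 10
add 7: window [1, 7, 9, 3, 8, 9, 1, 8, 1, 8, 7] (5 distinct), len 11
add 8: window [1, 7, 9, 3, 8, 9, 1, 8, 1, 8, 7, 8] (5 distinct), len 12
Longest length with ≤5 distinct: 12.

12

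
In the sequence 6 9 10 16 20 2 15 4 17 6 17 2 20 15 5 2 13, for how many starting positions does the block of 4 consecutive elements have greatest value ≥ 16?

13

[6, 9, 10, 16] → max 16  ≥ 16 ✓
[9, 10, 16, 20] → max 20  ≥ 16 ✓
[10, 16, 20, 2] → max 20  ≥ 16 ✓
[16, 20, 2, 15] → max 20  ≥ 16 ✓
[20, 2, 15, 4] → max 20  ≥ 16 ✓
[2, 15, 4, 17] → max 17  ≥ 16 ✓
[15, 4, 17, 6] → max 17  ≥ 16 ✓
[4, 17, 6, 17] → max 17  ≥ 16 ✓
[17, 6, 17, 2] → max 17  ≥ 16 ✓
[6, 17, 2, 20] → max 20  ≥ 16 ✓
[17, 2, 20, 15] → max 20  ≥ 16 ✓
[2, 20, 15, 5] → max 20  ≥ 16 ✓
[20, 15, 5, 2] → max 20  ≥ 16 ✓
[15, 5, 2, 13] → max 15
13 windows satisfy the condition.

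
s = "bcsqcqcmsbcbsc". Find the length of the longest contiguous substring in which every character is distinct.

5

[b] len 1
[b, c] len 2
[b, c, s] len 3
[b, c, s, q] len 4
[s, q, c] len 3
[c, q] len 2
[q, c] len 2
[q, c, m] len 3
[q, c, m, s] len 4
[q, c, m, s, b] len 5
[m, s, b, c] len 4
[c, b] len 2
[c, b, s] len 3
[b, s, c] len 3
Longest all-distinct length: 5.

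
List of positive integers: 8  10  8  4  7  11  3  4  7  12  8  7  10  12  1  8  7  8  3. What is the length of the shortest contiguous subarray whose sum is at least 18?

add 8: running sum 8 < 18
end 1: [8, 10] sum 18, len 2
end 2: [10, 8] sum 18, len 2
end 3: [10, 8, 4] sum 22, len 3
end 4: [8, 4, 7] sum 19, len 3
end 5: [7, 11] sum 18, len 2
end 6: [7, 11, 3] sum 21, len 3
end 7: [11, 3, 4] sum 18, len 3
end 8: [11, 3, 4, 7] sum 25, len 4
end 9: [7, 12] sum 19, len 2
end 10: [12, 8] sum 20, len 2
end 11: [12, 8, 7] sum 27, len 3
end 12: [8, 7, 10] sum 25, len 3
end 13: [10, 12] sum 22, len 2
end 14: [10, 12, 1] sum 23, len 3
end 15: [12, 1, 8] sum 21, len 3
end 16: [12, 1, 8, 7] sum 28, len 4
end 17: [8, 7, 8] sum 23, len 3
end 18: [7, 8, 3] sum 18, len 3
Shortest qualifying length: 2.

2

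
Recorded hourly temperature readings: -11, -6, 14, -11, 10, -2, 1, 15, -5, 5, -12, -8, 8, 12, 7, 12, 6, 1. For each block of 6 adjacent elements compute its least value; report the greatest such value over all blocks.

-11 -6 14 -11 10 -2 → min -11
-6 14 -11 10 -2 1 → min -11
14 -11 10 -2 1 15 → min -11
-11 10 -2 1 15 -5 → min -11
10 -2 1 15 -5 5 → min -5
-2 1 15 -5 5 -12 → min -12
1 15 -5 5 -12 -8 → min -12
15 -5 5 -12 -8 8 → min -12
-5 5 -12 -8 8 12 → min -12
5 -12 -8 8 12 7 → min -12
-12 -8 8 12 7 12 → min -12
-8 8 12 7 12 6 → min -8
8 12 7 12 6 1 → min 1
Greatest of these is 1.

1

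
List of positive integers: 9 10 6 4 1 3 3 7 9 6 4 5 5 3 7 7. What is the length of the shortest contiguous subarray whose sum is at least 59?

11

add 9: running sum 9 < 59
add 10: running sum 19 < 59
add 6: running sum 25 < 59
add 4: running sum 29 < 59
add 1: running sum 30 < 59
add 3: running sum 33 < 59
add 3: running sum 36 < 59
add 7: running sum 43 < 59
add 9: running sum 52 < 59
add 6: running sum 58 < 59
add 4: shortest ending here [9, 10, 6, 4, 1, 3, 3, 7, 9, 6, 4] sum 62, len 11
add 5: shortest ending here [9, 10, 6, 4, 1, 3, 3, 7, 9, 6, 4, 5] sum 67, len 12
add 5: shortest ending here [10, 6, 4, 1, 3, 3, 7, 9, 6, 4, 5, 5] sum 63, len 12
add 3: shortest ending here [10, 6, 4, 1, 3, 3, 7, 9, 6, 4, 5, 5, 3] sum 66, len 13
add 7: shortest ending here [6, 4, 1, 3, 3, 7, 9, 6, 4, 5, 5, 3, 7] sum 63, len 13
add 7: shortest ending here [3, 3, 7, 9, 6, 4, 5, 5, 3, 7, 7] sum 59, len 11
Shortest qualifying length: 11.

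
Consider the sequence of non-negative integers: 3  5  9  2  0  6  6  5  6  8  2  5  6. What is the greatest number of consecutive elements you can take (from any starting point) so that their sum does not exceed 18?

add 3: [3] sum 3, len 1
add 5: [3, 5] sum 8, len 2
add 9: [3, 5, 9] sum 17, len 3
add 2: [5, 9, 2] sum 16, len 3
add 0: [5, 9, 2, 0] sum 16, len 4
add 6: [9, 2, 0, 6] sum 17, len 4
add 6: [2, 0, 6, 6] sum 14, len 4
add 5: [0, 6, 6, 5] sum 17, len 4
add 6: [6, 5, 6] sum 17, len 3
add 8: [6, 8] sum 14, len 2
add 2: [6, 8, 2] sum 16, len 3
add 5: [8, 2, 5] sum 15, len 3
add 6: [2, 5, 6] sum 13, len 3
Longest length seen: 4.

4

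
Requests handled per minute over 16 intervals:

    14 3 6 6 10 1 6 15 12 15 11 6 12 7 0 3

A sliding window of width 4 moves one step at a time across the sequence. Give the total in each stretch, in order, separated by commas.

14 3 6 6 → sum 29
3 6 6 10 → sum 25
6 6 10 1 → sum 23
6 10 1 6 → sum 23
10 1 6 15 → sum 32
1 6 15 12 → sum 34
6 15 12 15 → sum 48
15 12 15 11 → sum 53
12 15 11 6 → sum 44
15 11 6 12 → sum 44
11 6 12 7 → sum 36
6 12 7 0 → sum 25
12 7 0 3 → sum 22

29, 25, 23, 23, 32, 34, 48, 53, 44, 44, 36, 25, 22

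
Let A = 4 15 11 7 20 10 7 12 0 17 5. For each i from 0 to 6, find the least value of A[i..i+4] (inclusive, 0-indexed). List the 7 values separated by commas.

(4, 15, 11, 7, 20) → min 4
(15, 11, 7, 20, 10) → min 7
(11, 7, 20, 10, 7) → min 7
(7, 20, 10, 7, 12) → min 7
(20, 10, 7, 12, 0) → min 0
(10, 7, 12, 0, 17) → min 0
(7, 12, 0, 17, 5) → min 0

4, 7, 7, 7, 0, 0, 0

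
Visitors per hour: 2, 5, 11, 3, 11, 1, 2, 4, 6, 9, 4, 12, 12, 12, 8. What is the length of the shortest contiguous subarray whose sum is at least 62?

7

Extend right; whenever the sum reaches 62, record the length and shrink from the left:
add 2: running sum 2 < 62
add 5: running sum 7 < 62
add 11: running sum 18 < 62
add 3: running sum 21 < 62
add 11: running sum 32 < 62
add 1: running sum 33 < 62
add 2: running sum 35 < 62
add 4: running sum 39 < 62
add 6: running sum 45 < 62
add 9: running sum 54 < 62
add 4: running sum 58 < 62
add 12: shortest ending here [11, 3, 11, 1, 2, 4, 6, 9, 4, 12] sum 63, len 10
add 12: shortest ending here [3, 11, 1, 2, 4, 6, 9, 4, 12, 12] sum 64, len 10
add 12: shortest ending here [1, 2, 4, 6, 9, 4, 12, 12, 12] sum 62, len 9
add 8: shortest ending here [6, 9, 4, 12, 12, 12, 8] sum 63, len 7
Shortest qualifying length: 7.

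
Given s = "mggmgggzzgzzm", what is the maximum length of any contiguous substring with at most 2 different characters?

8

[m] 1 distinct, len 1
[m, g] 2 distinct, len 2
[m, g, g] 2 distinct, len 3
[m, g, g, m] 2 distinct, len 4
[m, g, g, m, g] 2 distinct, len 5
[m, g, g, m, g, g] 2 distinct, len 6
[m, g, g, m, g, g, g] 2 distinct, len 7
[g, g, g, z] 2 distinct, len 4
[g, g, g, z, z] 2 distinct, len 5
[g, g, g, z, z, g] 2 distinct, len 6
[g, g, g, z, z, g, z] 2 distinct, len 7
[g, g, g, z, z, g, z, z] 2 distinct, len 8
[z, z, m] 2 distinct, len 3
Longest length with ≤2 distinct: 8.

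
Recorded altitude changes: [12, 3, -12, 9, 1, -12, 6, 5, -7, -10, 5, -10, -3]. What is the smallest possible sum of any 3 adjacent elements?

-15

Window sums for each of the 11 positions:
12 3 -12 → sum 3
3 -12 9 → sum 0
-12 9 1 → sum -2
9 1 -12 → sum -2
1 -12 6 → sum -5
-12 6 5 → sum -1
6 5 -7 → sum 4
5 -7 -10 → sum -12
-7 -10 5 → sum -12
-10 5 -10 → sum -15
5 -10 -3 → sum -8
Smallest of these is -15.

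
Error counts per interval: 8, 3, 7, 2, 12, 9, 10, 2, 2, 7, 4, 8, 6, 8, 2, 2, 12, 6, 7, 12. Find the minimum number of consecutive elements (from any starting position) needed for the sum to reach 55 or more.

add 8: running sum 8 < 55
add 3: running sum 11 < 55
add 7: running sum 18 < 55
add 2: running sum 20 < 55
add 12: running sum 32 < 55
add 9: running sum 41 < 55
add 10: running sum 51 < 55
add 2: running sum 53 < 55
add 2: shortest ending here [8, 3, 7, 2, 12, 9, 10, 2, 2] sum 55, len 9
add 7: shortest ending here [8, 3, 7, 2, 12, 9, 10, 2, 2, 7] sum 62, len 10
add 4: shortest ending here [7, 2, 12, 9, 10, 2, 2, 7, 4] sum 55, len 9
add 8: shortest ending here [2, 12, 9, 10, 2, 2, 7, 4, 8] sum 56, len 9
add 6: shortest ending here [12, 9, 10, 2, 2, 7, 4, 8, 6] sum 60, len 9
add 8: shortest ending here [9, 10, 2, 2, 7, 4, 8, 6, 8] sum 56, len 9
add 2: shortest ending here [9, 10, 2, 2, 7, 4, 8, 6, 8, 2] sum 58, len 10
add 2: shortest ending here [9, 10, 2, 2, 7, 4, 8, 6, 8, 2, 2] sum 60, len 11
add 12: shortest ending here [10, 2, 2, 7, 4, 8, 6, 8, 2, 2, 12] sum 63, len 11
add 6: shortest ending here [7, 4, 8, 6, 8, 2, 2, 12, 6] sum 55, len 9
add 7: shortest ending here [4, 8, 6, 8, 2, 2, 12, 6, 7] sum 55, len 9
add 12: shortest ending here [6, 8, 2, 2, 12, 6, 7, 12] sum 55, len 8
Shortest qualifying length: 8.

8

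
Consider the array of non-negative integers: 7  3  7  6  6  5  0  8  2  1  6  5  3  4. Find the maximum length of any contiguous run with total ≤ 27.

Extend to the right; shrink from the left whenever the sum exceeds 27:
[7] sum 7 len 1
[7, 3] sum 10 len 2
[7, 3, 7] sum 17 len 3
[7, 3, 7, 6] sum 23 len 4
[3, 7, 6, 6] sum 22 len 4
[3, 7, 6, 6, 5] sum 27 len 5
[3, 7, 6, 6, 5, 0] sum 27 len 6
[6, 6, 5, 0, 8] sum 25 len 5
[6, 6, 5, 0, 8, 2] sum 27 len 6
[6, 5, 0, 8, 2, 1] sum 22 len 6
[5, 0, 8, 2, 1, 6] sum 22 len 6
[5, 0, 8, 2, 1, 6, 5] sum 27 len 7
[0, 8, 2, 1, 6, 5, 3] sum 25 len 7
[2, 1, 6, 5, 3, 4] sum 21 len 6
Longest length seen: 7.

7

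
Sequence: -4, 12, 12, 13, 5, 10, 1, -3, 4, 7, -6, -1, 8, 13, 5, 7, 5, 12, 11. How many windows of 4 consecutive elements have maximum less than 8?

3

-4 12 12 13 → max 13
12 12 13 5 → max 13
12 13 5 10 → max 13
13 5 10 1 → max 13
5 10 1 -3 → max 10
10 1 -3 4 → max 10
1 -3 4 7 → max 7  < 8 ✓
-3 4 7 -6 → max 7  < 8 ✓
4 7 -6 -1 → max 7  < 8 ✓
7 -6 -1 8 → max 8
-6 -1 8 13 → max 13
-1 8 13 5 → max 13
8 13 5 7 → max 13
13 5 7 5 → max 13
5 7 5 12 → max 12
7 5 12 11 → max 12
3 windows satisfy the condition.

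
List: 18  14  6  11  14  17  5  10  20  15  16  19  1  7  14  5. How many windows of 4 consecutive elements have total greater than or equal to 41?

(18, 14, 6, 11) → sum 49  ≥ 41 ✓
(14, 6, 11, 14) → sum 45  ≥ 41 ✓
(6, 11, 14, 17) → sum 48  ≥ 41 ✓
(11, 14, 17, 5) → sum 47  ≥ 41 ✓
(14, 17, 5, 10) → sum 46  ≥ 41 ✓
(17, 5, 10, 20) → sum 52  ≥ 41 ✓
(5, 10, 20, 15) → sum 50  ≥ 41 ✓
(10, 20, 15, 16) → sum 61  ≥ 41 ✓
(20, 15, 16, 19) → sum 70  ≥ 41 ✓
(15, 16, 19, 1) → sum 51  ≥ 41 ✓
(16, 19, 1, 7) → sum 43  ≥ 41 ✓
(19, 1, 7, 14) → sum 41  ≥ 41 ✓
(1, 7, 14, 5) → sum 27
12 windows satisfy the condition.

12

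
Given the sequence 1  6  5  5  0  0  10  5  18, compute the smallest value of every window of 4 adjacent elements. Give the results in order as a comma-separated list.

(1, 6, 5, 5) → min 1
(6, 5, 5, 0) → min 0
(5, 5, 0, 0) → min 0
(5, 0, 0, 10) → min 0
(0, 0, 10, 5) → min 0
(0, 10, 5, 18) → min 0

1, 0, 0, 0, 0, 0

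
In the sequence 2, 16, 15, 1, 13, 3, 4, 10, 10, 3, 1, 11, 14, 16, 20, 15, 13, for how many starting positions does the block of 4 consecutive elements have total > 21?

13

[2, 16, 15, 1] → sum 34  > 21 ✓
[16, 15, 1, 13] → sum 45  > 21 ✓
[15, 1, 13, 3] → sum 32  > 21 ✓
[1, 13, 3, 4] → sum 21
[13, 3, 4, 10] → sum 30  > 21 ✓
[3, 4, 10, 10] → sum 27  > 21 ✓
[4, 10, 10, 3] → sum 27  > 21 ✓
[10, 10, 3, 1] → sum 24  > 21 ✓
[10, 3, 1, 11] → sum 25  > 21 ✓
[3, 1, 11, 14] → sum 29  > 21 ✓
[1, 11, 14, 16] → sum 42  > 21 ✓
[11, 14, 16, 20] → sum 61  > 21 ✓
[14, 16, 20, 15] → sum 65  > 21 ✓
[16, 20, 15, 13] → sum 64  > 21 ✓
13 windows satisfy the condition.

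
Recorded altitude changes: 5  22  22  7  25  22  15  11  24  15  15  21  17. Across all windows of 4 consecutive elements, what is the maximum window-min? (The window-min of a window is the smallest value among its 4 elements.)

(5, 22, 22, 7) → min 5
(22, 22, 7, 25) → min 7
(22, 7, 25, 22) → min 7
(7, 25, 22, 15) → min 7
(25, 22, 15, 11) → min 11
(22, 15, 11, 24) → min 11
(15, 11, 24, 15) → min 11
(11, 24, 15, 15) → min 11
(24, 15, 15, 21) → min 15
(15, 15, 21, 17) → min 15
Maximum of these is 15.

15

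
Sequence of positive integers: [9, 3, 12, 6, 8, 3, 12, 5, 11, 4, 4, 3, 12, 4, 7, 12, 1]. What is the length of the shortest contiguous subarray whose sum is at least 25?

3

add 9: running sum 9 < 25
add 3: running sum 12 < 25
add 12: running sum 24 < 25
end 3: [9, 3, 12, 6] sum 30, len 4
end 4: [12, 6, 8] sum 26, len 3
end 5: [12, 6, 8, 3] sum 29, len 4
end 6: [6, 8, 3, 12] sum 29, len 4
end 7: [8, 3, 12, 5] sum 28, len 4
end 8: [12, 5, 11] sum 28, len 3
end 9: [12, 5, 11, 4] sum 32, len 4
end 10: [12, 5, 11, 4, 4] sum 36, len 5
end 11: [5, 11, 4, 4, 3] sum 27, len 5
end 12: [11, 4, 4, 3, 12] sum 34, len 5
end 13: [4, 4, 3, 12, 4] sum 27, len 5
end 14: [3, 12, 4, 7] sum 26, len 4
end 15: [12, 4, 7, 12] sum 35, len 4
end 16: [12, 4, 7, 12, 1] sum 36, len 5
Shortest qualifying length: 3.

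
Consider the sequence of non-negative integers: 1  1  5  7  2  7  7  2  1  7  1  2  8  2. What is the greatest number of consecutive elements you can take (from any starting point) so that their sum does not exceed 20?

6

add 1: [1] sum 1, len 1
add 1: [1, 1] sum 2, len 2
add 5: [1, 1, 5] sum 7, len 3
add 7: [1, 1, 5, 7] sum 14, len 4
add 2: [1, 1, 5, 7, 2] sum 16, len 5
add 7: [7, 2, 7] sum 16, len 3
add 7: [2, 7, 7] sum 16, len 3
add 2: [2, 7, 7, 2] sum 18, len 4
add 1: [2, 7, 7, 2, 1] sum 19, len 5
add 7: [7, 2, 1, 7] sum 17, len 4
add 1: [7, 2, 1, 7, 1] sum 18, len 5
add 2: [7, 2, 1, 7, 1, 2] sum 20, len 6
add 8: [1, 7, 1, 2, 8] sum 19, len 5
add 2: [7, 1, 2, 8, 2] sum 20, len 5
Longest length seen: 6.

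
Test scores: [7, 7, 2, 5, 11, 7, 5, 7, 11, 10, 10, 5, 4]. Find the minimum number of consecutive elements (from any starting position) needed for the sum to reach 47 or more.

6

add 7: running sum 7 < 47
add 7: running sum 14 < 47
add 2: running sum 16 < 47
add 5: running sum 21 < 47
add 11: running sum 32 < 47
add 7: running sum 39 < 47
add 5: running sum 44 < 47
end 7: [7, 7, 2, 5, 11, 7, 5, 7] sum 51, len 8
end 8: [2, 5, 11, 7, 5, 7, 11] sum 48, len 7
end 9: [11, 7, 5, 7, 11, 10] sum 51, len 6
end 10: [7, 5, 7, 11, 10, 10] sum 50, len 6
end 11: [5, 7, 11, 10, 10, 5] sum 48, len 6
end 12: [7, 11, 10, 10, 5, 4] sum 47, len 6
Shortest qualifying length: 6.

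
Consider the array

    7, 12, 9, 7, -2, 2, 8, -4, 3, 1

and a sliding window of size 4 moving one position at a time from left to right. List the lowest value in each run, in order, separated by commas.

7, -2, -2, -2, -4, -4, -4

[7, 12, 9, 7] → min 7
[12, 9, 7, -2] → min -2
[9, 7, -2, 2] → min -2
[7, -2, 2, 8] → min -2
[-2, 2, 8, -4] → min -4
[2, 8, -4, 3] → min -4
[8, -4, 3, 1] → min -4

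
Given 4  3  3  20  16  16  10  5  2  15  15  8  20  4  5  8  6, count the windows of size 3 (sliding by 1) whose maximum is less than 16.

4 3 3 → max 4  < 16 ✓
3 3 20 → max 20
3 20 16 → max 20
20 16 16 → max 20
16 16 10 → max 16
16 10 5 → max 16
10 5 2 → max 10  < 16 ✓
5 2 15 → max 15  < 16 ✓
2 15 15 → max 15  < 16 ✓
15 15 8 → max 15  < 16 ✓
15 8 20 → max 20
8 20 4 → max 20
20 4 5 → max 20
4 5 8 → max 8  < 16 ✓
5 8 6 → max 8  < 16 ✓
7 windows satisfy the condition.

7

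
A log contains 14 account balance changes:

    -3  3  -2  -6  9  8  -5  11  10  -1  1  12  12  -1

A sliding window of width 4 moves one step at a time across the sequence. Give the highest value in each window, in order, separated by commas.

3, 9, 9, 9, 11, 11, 11, 11, 12, 12, 12

-3 3 -2 -6 → max 3
3 -2 -6 9 → max 9
-2 -6 9 8 → max 9
-6 9 8 -5 → max 9
9 8 -5 11 → max 11
8 -5 11 10 → max 11
-5 11 10 -1 → max 11
11 10 -1 1 → max 11
10 -1 1 12 → max 12
-1 1 12 12 → max 12
1 12 12 -1 → max 12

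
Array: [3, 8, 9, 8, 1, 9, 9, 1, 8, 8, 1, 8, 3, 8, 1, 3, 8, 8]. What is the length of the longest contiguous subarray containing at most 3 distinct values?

11

Extend right; when distinct count exceeds 3, shrink from the left:
[3] 1 distinct, len 1
[3, 8] 2 distinct, len 2
[3, 8, 9] 3 distinct, len 3
[3, 8, 9, 8] 3 distinct, len 4
[8, 9, 8, 1] 3 distinct, len 4
[8, 9, 8, 1, 9] 3 distinct, len 5
[8, 9, 8, 1, 9, 9] 3 distinct, len 6
[8, 9, 8, 1, 9, 9, 1] 3 distinct, len 7
[8, 9, 8, 1, 9, 9, 1, 8] 3 distinct, len 8
[8, 9, 8, 1, 9, 9, 1, 8, 8] 3 distinct, len 9
[8, 9, 8, 1, 9, 9, 1, 8, 8, 1] 3 distinct, len 10
[8, 9, 8, 1, 9, 9, 1, 8, 8, 1, 8] 3 distinct, len 11
[1, 8, 8, 1, 8, 3] 3 distinct, len 6
[1, 8, 8, 1, 8, 3, 8] 3 distinct, len 7
[1, 8, 8, 1, 8, 3, 8, 1] 3 distinct, len 8
[1, 8, 8, 1, 8, 3, 8, 1, 3] 3 distinct, len 9
[1, 8, 8, 1, 8, 3, 8, 1, 3, 8] 3 distinct, len 10
[1, 8, 8, 1, 8, 3, 8, 1, 3, 8, 8] 3 distinct, len 11
Longest length with ≤3 distinct: 11.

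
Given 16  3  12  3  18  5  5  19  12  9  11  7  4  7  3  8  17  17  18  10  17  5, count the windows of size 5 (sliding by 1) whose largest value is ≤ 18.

[16, 3, 12, 3, 18] → max 18  ≤ 18 ✓
[3, 12, 3, 18, 5] → max 18  ≤ 18 ✓
[12, 3, 18, 5, 5] → max 18  ≤ 18 ✓
[3, 18, 5, 5, 19] → max 19
[18, 5, 5, 19, 12] → max 19
[5, 5, 19, 12, 9] → max 19
[5, 19, 12, 9, 11] → max 19
[19, 12, 9, 11, 7] → max 19
[12, 9, 11, 7, 4] → max 12  ≤ 18 ✓
[9, 11, 7, 4, 7] → max 11  ≤ 18 ✓
[11, 7, 4, 7, 3] → max 11  ≤ 18 ✓
[7, 4, 7, 3, 8] → max 8  ≤ 18 ✓
[4, 7, 3, 8, 17] → max 17  ≤ 18 ✓
[7, 3, 8, 17, 17] → max 17  ≤ 18 ✓
[3, 8, 17, 17, 18] → max 18  ≤ 18 ✓
[8, 17, 17, 18, 10] → max 18  ≤ 18 ✓
[17, 17, 18, 10, 17] → max 18  ≤ 18 ✓
[17, 18, 10, 17, 5] → max 18  ≤ 18 ✓
13 windows satisfy the condition.

13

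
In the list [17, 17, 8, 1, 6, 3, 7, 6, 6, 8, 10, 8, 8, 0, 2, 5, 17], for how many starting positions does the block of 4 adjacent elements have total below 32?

17 17 8 1 → sum 43
17 8 1 6 → sum 32
8 1 6 3 → sum 18  < 32 ✓
1 6 3 7 → sum 17  < 32 ✓
6 3 7 6 → sum 22  < 32 ✓
3 7 6 6 → sum 22  < 32 ✓
7 6 6 8 → sum 27  < 32 ✓
6 6 8 10 → sum 30  < 32 ✓
6 8 10 8 → sum 32
8 10 8 8 → sum 34
10 8 8 0 → sum 26  < 32 ✓
8 8 0 2 → sum 18  < 32 ✓
8 0 2 5 → sum 15  < 32 ✓
0 2 5 17 → sum 24  < 32 ✓
10 windows satisfy the condition.

10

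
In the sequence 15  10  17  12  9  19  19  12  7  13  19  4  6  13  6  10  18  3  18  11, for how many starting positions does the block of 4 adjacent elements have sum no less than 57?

15 10 17 12 → sum 54
10 17 12 9 → sum 48
17 12 9 19 → sum 57  ≥ 57 ✓
12 9 19 19 → sum 59  ≥ 57 ✓
9 19 19 12 → sum 59  ≥ 57 ✓
19 19 12 7 → sum 57  ≥ 57 ✓
19 12 7 13 → sum 51
12 7 13 19 → sum 51
7 13 19 4 → sum 43
13 19 4 6 → sum 42
19 4 6 13 → sum 42
4 6 13 6 → sum 29
6 13 6 10 → sum 35
13 6 10 18 → sum 47
6 10 18 3 → sum 37
10 18 3 18 → sum 49
18 3 18 11 → sum 50
4 windows satisfy the condition.

4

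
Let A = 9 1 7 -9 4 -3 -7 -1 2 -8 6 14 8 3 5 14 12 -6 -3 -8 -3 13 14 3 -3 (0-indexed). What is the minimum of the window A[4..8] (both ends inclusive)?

Elements at indices 4..8: 4, -3, -7, -1, 2
min(4, -3, -7, -1, 2) = -7

-7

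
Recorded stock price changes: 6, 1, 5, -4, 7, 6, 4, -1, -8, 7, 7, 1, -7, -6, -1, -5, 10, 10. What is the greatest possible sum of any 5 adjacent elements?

18

Each size-5 window and its sum:
(6, 1, 5, -4, 7) → sum 15
(1, 5, -4, 7, 6) → sum 15
(5, -4, 7, 6, 4) → sum 18
(-4, 7, 6, 4, -1) → sum 12
(7, 6, 4, -1, -8) → sum 8
(6, 4, -1, -8, 7) → sum 8
(4, -1, -8, 7, 7) → sum 9
(-1, -8, 7, 7, 1) → sum 6
(-8, 7, 7, 1, -7) → sum 0
(7, 7, 1, -7, -6) → sum 2
(7, 1, -7, -6, -1) → sum -6
(1, -7, -6, -1, -5) → sum -18
(-7, -6, -1, -5, 10) → sum -9
(-6, -1, -5, 10, 10) → sum 8
Greatest of these is 18.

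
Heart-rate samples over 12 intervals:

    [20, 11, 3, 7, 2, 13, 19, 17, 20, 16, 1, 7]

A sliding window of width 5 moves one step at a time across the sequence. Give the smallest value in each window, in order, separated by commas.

2, 2, 2, 2, 2, 13, 1, 1

Sliding a size-5 window across the 12 values:
[20, 11, 3, 7, 2] → min 2
[11, 3, 7, 2, 13] → min 2
[3, 7, 2, 13, 19] → min 2
[7, 2, 13, 19, 17] → min 2
[2, 13, 19, 17, 20] → min 2
[13, 19, 17, 20, 16] → min 13
[19, 17, 20, 16, 1] → min 1
[17, 20, 16, 1, 7] → min 1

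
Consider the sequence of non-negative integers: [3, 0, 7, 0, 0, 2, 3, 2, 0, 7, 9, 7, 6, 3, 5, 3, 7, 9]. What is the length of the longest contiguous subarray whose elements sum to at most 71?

17

Extend to the right; shrink from the left whenever the sum exceeds 71:
[3] sum 3 len 1
[3, 0] sum 3 len 2
[3, 0, 7] sum 10 len 3
[3, 0, 7, 0] sum 10 len 4
[3, 0, 7, 0, 0] sum 10 len 5
[3, 0, 7, 0, 0, 2] sum 12 len 6
[3, 0, 7, 0, 0, 2, 3] sum 15 len 7
[3, 0, 7, 0, 0, 2, 3, 2] sum 17 len 8
[3, 0, 7, 0, 0, 2, 3, 2, 0] sum 17 len 9
[3, 0, 7, 0, 0, 2, 3, 2, 0, 7] sum 24 len 10
[3, 0, 7, 0, 0, 2, 3, 2, 0, 7, 9] sum 33 len 11
[3, 0, 7, 0, 0, 2, 3, 2, 0, 7, 9, 7] sum 40 len 12
[3, 0, 7, 0, 0, 2, 3, 2, 0, 7, 9, 7, 6] sum 46 len 13
[3, 0, 7, 0, 0, 2, 3, 2, 0, 7, 9, 7, 6, 3] sum 49 len 14
[3, 0, 7, 0, 0, 2, 3, 2, 0, 7, 9, 7, 6, 3, 5] sum 54 len 15
[3, 0, 7, 0, 0, 2, 3, 2, 0, 7, 9, 7, 6, 3, 5, 3] sum 57 len 16
[3, 0, 7, 0, 0, 2, 3, 2, 0, 7, 9, 7, 6, 3, 5, 3, 7] sum 64 len 17
[0, 7, 0, 0, 2, 3, 2, 0, 7, 9, 7, 6, 3, 5, 3, 7, 9] sum 70 len 17
Longest length seen: 17.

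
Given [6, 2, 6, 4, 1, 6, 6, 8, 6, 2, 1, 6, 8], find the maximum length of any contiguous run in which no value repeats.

4

add 6: [6] len 1
add 2: [6, 2] len 2
add 6 (repeat 6, move left end past it): [2, 6] len 2
add 4: [2, 6, 4] len 3
add 1: [2, 6, 4, 1] len 4
add 6 (repeat 6, move left end past it): [4, 1, 6] len 3
add 6 (repeat 6, move left end past it): [6] len 1
add 8: [6, 8] len 2
add 6 (repeat 6, move left end past it): [8, 6] len 2
add 2: [8, 6, 2] len 3
add 1: [8, 6, 2, 1] len 4
add 6 (repeat 6, move left end past it): [2, 1, 6] len 3
add 8: [2, 1, 6, 8] len 4
Longest all-distinct length: 4.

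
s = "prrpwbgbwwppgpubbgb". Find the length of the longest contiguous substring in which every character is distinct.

add p: [p] len 1
add r: [p, r] len 2
add r (repeat r, move left end past it): [r] len 1
add p: [r, p] len 2
add w: [r, p, w] len 3
add b: [r, p, w, b] len 4
add g: [r, p, w, b, g] len 5
add b (repeat b, move left end past it): [g, b] len 2
add w: [g, b, w] len 3
add w (repeat w, move left end past it): [w] len 1
add p: [w, p] len 2
add p (repeat p, move left end past it): [p] len 1
add g: [p, g] len 2
add p (repeat p, move left end past it): [g, p] len 2
add u: [g, p, u] len 3
add b: [g, p, u, b] len 4
add b (repeat b, move left end past it): [b] len 1
add g: [b, g] len 2
add b (repeat b, move left end past it): [g, b] len 2
Longest all-distinct length: 5.

5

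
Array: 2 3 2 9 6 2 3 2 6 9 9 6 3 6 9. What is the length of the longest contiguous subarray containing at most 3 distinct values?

7

add 2: window [2] (1 distinct), len 1
add 3: window [2, 3] (2 distinct), len 2
add 2: window [2, 3, 2] (2 distinct), len 3
add 9: window [2, 3, 2, 9] (3 distinct), len 4
add 6: window [2, 9, 6] (3 distinct), len 3
add 2: window [2, 9, 6, 2] (3 distinct), len 4
add 3: window [6, 2, 3] (3 distinct), len 3
add 2: window [6, 2, 3, 2] (3 distinct), len 4
add 6: window [6, 2, 3, 2, 6] (3 distinct), len 5
add 9: window [2, 6, 9] (3 distinct), len 3
add 9: window [2, 6, 9, 9] (3 distinct), len 4
add 6: window [2, 6, 9, 9, 6] (3 distinct), len 5
add 3: window [6, 9, 9, 6, 3] (3 distinct), len 5
add 6: window [6, 9, 9, 6, 3, 6] (3 distinct), len 6
add 9: window [6, 9, 9, 6, 3, 6, 9] (3 distinct), len 7
Longest length with ≤3 distinct: 7.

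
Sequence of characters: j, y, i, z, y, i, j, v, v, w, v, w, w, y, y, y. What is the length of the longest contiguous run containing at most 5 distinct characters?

add j: window [j] (1 distinct), len 1
add y: window [j, y] (2 distinct), len 2
add i: window [j, y, i] (3 distinct), len 3
add z: window [j, y, i, z] (4 distinct), len 4
add y: window [j, y, i, z, y] (4 distinct), len 5
add i: window [j, y, i, z, y, i] (4 distinct), len 6
add j: window [j, y, i, z, y, i, j] (4 distinct), len 7
add v: window [j, y, i, z, y, i, j, v] (5 distinct), len 8
add v: window [j, y, i, z, y, i, j, v, v] (5 distinct), len 9
add w: window [y, i, j, v, v, w] (5 distinct), len 6
add v: window [y, i, j, v, v, w, v] (5 distinct), len 7
add w: window [y, i, j, v, v, w, v, w] (5 distinct), len 8
add w: window [y, i, j, v, v, w, v, w, w] (5 distinct), len 9
add y: window [y, i, j, v, v, w, v, w, w, y] (5 distinct), len 10
add y: window [y, i, j, v, v, w, v, w, w, y, y] (5 distinct), len 11
add y: window [y, i, j, v, v, w, v, w, w, y, y, y] (5 distinct), len 12
Longest length with ≤5 distinct: 12.

12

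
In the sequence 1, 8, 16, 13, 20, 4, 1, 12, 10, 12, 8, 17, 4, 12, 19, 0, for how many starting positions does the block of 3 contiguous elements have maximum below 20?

[1, 8, 16] → max 16  < 20 ✓
[8, 16, 13] → max 16  < 20 ✓
[16, 13, 20] → max 20
[13, 20, 4] → max 20
[20, 4, 1] → max 20
[4, 1, 12] → max 12  < 20 ✓
[1, 12, 10] → max 12  < 20 ✓
[12, 10, 12] → max 12  < 20 ✓
[10, 12, 8] → max 12  < 20 ✓
[12, 8, 17] → max 17  < 20 ✓
[8, 17, 4] → max 17  < 20 ✓
[17, 4, 12] → max 17  < 20 ✓
[4, 12, 19] → max 19  < 20 ✓
[12, 19, 0] → max 19  < 20 ✓
11 windows satisfy the condition.

11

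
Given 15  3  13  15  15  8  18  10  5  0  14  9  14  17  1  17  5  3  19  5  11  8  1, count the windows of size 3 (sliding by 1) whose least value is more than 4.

[15, 3, 13] → min 3
[3, 13, 15] → min 3
[13, 15, 15] → min 13  > 4 ✓
[15, 15, 8] → min 8  > 4 ✓
[15, 8, 18] → min 8  > 4 ✓
[8, 18, 10] → min 8  > 4 ✓
[18, 10, 5] → min 5  > 4 ✓
[10, 5, 0] → min 0
[5, 0, 14] → min 0
[0, 14, 9] → min 0
[14, 9, 14] → min 9  > 4 ✓
[9, 14, 17] → min 9  > 4 ✓
[14, 17, 1] → min 1
[17, 1, 17] → min 1
[1, 17, 5] → min 1
[17, 5, 3] → min 3
[5, 3, 19] → min 3
[3, 19, 5] → min 3
[19, 5, 11] → min 5  > 4 ✓
[5, 11, 8] → min 5  > 4 ✓
[11, 8, 1] → min 1
9 windows satisfy the condition.

9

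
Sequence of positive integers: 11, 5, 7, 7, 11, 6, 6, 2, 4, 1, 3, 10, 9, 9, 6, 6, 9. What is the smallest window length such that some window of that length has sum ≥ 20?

Extend right; whenever the sum reaches 20, record the length and shrink from the left:
add 11: running sum 11 < 20
add 5: running sum 16 < 20
end 2: [11, 5, 7] sum 23, len 3
end 3: [11, 5, 7, 7] sum 30, len 4
end 4: [7, 7, 11] sum 25, len 3
end 5: [7, 11, 6] sum 24, len 3
end 6: [11, 6, 6] sum 23, len 3
end 7: [11, 6, 6, 2] sum 25, len 4
end 8: [11, 6, 6, 2, 4] sum 29, len 5
end 9: [11, 6, 6, 2, 4, 1] sum 30, len 6
end 10: [6, 6, 2, 4, 1, 3] sum 22, len 6
end 11: [2, 4, 1, 3, 10] sum 20, len 5
end 12: [3, 10, 9] sum 22, len 3
end 13: [10, 9, 9] sum 28, len 3
end 14: [9, 9, 6] sum 24, len 3
end 15: [9, 6, 6] sum 21, len 3
end 16: [6, 6, 9] sum 21, len 3
Shortest qualifying length: 3.

3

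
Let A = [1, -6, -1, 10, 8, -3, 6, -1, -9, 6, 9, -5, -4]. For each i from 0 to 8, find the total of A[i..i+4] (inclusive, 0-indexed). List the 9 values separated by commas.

12, 8, 20, 20, 1, -1, 11, 0, -3

Sliding a size-5 window across the 13 values:
(1, -6, -1, 10, 8) → sum 12
(-6, -1, 10, 8, -3) → sum 8
(-1, 10, 8, -3, 6) → sum 20
(10, 8, -3, 6, -1) → sum 20
(8, -3, 6, -1, -9) → sum 1
(-3, 6, -1, -9, 6) → sum -1
(6, -1, -9, 6, 9) → sum 11
(-1, -9, 6, 9, -5) → sum 0
(-9, 6, 9, -5, -4) → sum -3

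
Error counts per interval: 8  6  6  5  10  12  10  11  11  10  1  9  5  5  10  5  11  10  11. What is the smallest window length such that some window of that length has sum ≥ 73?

8

add 8: running sum 8 < 73
add 6: running sum 14 < 73
add 6: running sum 20 < 73
add 5: running sum 25 < 73
add 10: running sum 35 < 73
add 12: running sum 47 < 73
add 10: running sum 57 < 73
add 11: running sum 68 < 73
add 11: shortest ending here [8, 6, 6, 5, 10, 12, 10, 11, 11] sum 79, len 9
add 10: shortest ending here [6, 5, 10, 12, 10, 11, 11, 10] sum 75, len 8
add 1: shortest ending here [6, 5, 10, 12, 10, 11, 11, 10, 1] sum 76, len 9
add 9: shortest ending here [10, 12, 10, 11, 11, 10, 1, 9] sum 74, len 8
add 5: shortest ending here [10, 12, 10, 11, 11, 10, 1, 9, 5] sum 79, len 9
add 5: shortest ending here [12, 10, 11, 11, 10, 1, 9, 5, 5] sum 74, len 9
add 10: shortest ending here [12, 10, 11, 11, 10, 1, 9, 5, 5, 10] sum 84, len 10
add 5: shortest ending here [10, 11, 11, 10, 1, 9, 5, 5, 10, 5] sum 77, len 10
add 11: shortest ending here [11, 11, 10, 1, 9, 5, 5, 10, 5, 11] sum 78, len 10
add 10: shortest ending here [11, 10, 1, 9, 5, 5, 10, 5, 11, 10] sum 77, len 10
add 11: shortest ending here [10, 1, 9, 5, 5, 10, 5, 11, 10, 11] sum 77, len 10
Shortest qualifying length: 8.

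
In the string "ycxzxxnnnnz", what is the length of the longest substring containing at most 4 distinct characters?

10

[y] 1 distinct, len 1
[y, c] 2 distinct, len 2
[y, c, x] 3 distinct, len 3
[y, c, x, z] 4 distinct, len 4
[y, c, x, z, x] 4 distinct, len 5
[y, c, x, z, x, x] 4 distinct, len 6
[c, x, z, x, x, n] 4 distinct, len 6
[c, x, z, x, x, n, n] 4 distinct, len 7
[c, x, z, x, x, n, n, n] 4 distinct, len 8
[c, x, z, x, x, n, n, n, n] 4 distinct, len 9
[c, x, z, x, x, n, n, n, n, z] 4 distinct, len 10
Longest length with ≤4 distinct: 10.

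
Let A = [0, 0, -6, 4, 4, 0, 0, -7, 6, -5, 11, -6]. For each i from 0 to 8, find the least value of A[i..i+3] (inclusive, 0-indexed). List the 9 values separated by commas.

-6, -6, -6, 0, -7, -7, -7, -7, -6

[0, 0, -6, 4] → min -6
[0, -6, 4, 4] → min -6
[-6, 4, 4, 0] → min -6
[4, 4, 0, 0] → min 0
[4, 0, 0, -7] → min -7
[0, 0, -7, 6] → min -7
[0, -7, 6, -5] → min -7
[-7, 6, -5, 11] → min -7
[6, -5, 11, -6] → min -6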